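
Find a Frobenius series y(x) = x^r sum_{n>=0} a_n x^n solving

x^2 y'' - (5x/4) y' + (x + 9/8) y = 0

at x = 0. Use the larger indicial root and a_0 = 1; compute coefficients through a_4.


Write in Frobenius form y'' + (p(x)/x) y' + (q(x)/x^2) y = 0:
  p(x) = -5/4,  q(x) = x + 9/8.
Indicial equation: r(r-1) + (-5/4) r + (9/8) = 0 -> roots r_1 = 3/2, r_2 = 3/4.
Take r = r_1 = 3/2. Let y(x) = x^r sum_{n>=0} a_n x^n with a_0 = 1.
Substitute y = x^r sum a_n x^n and match x^{r+n}. The recurrence is
  D(n) a_n + 1 a_{n-1} = 0,  where D(n) = (r+n)(r+n-1) + (-5/4)(r+n) + (9/8).
  a_n = -1 / D(n) * a_{n-1}.
Since the indicial polynomial factors as (r - r_1)(r - r_2), D(n) = (r_1 + n - r_1)(r_1 + n - r_2) = n(n + 3/4).
Evaluating step by step (a_0 = 1):
  n = 1: D(1) = 1(1 + 3/4) = 7/4; numerator = -1(1) = -1; a_1 = (-1)/(7/4) = -4/7
  n = 2: D(2) = 2(2 + 3/4) = 11/2; numerator = -1(-4/7) = 4/7; a_2 = (4/7)/(11/2) = 8/77
  n = 3: D(3) = 3(3 + 3/4) = 45/4; numerator = -1(8/77) = -8/77; a_3 = (-8/77)/(45/4) = -32/3465
  n = 4: D(4) = 4(4 + 3/4) = 19; numerator = -1(-32/3465) = 32/3465; a_4 = (32/3465)/(19) = 32/65835

r = 3/2; a_0 = 1; a_1 = -4/7; a_2 = 8/77; a_3 = -32/3465; a_4 = 32/65835


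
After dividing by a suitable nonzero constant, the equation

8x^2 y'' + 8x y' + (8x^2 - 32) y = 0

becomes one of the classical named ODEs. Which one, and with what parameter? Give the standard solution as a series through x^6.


All three coefficients share the factor 8; dividing through by 8 gives  x^2 y'' + x y' + (x^2 - 4) y = 0.
This matches the Bessel equation x^2 y'' + x y' + (x^2 - nu^2) y = 0 with nu^2 = 4, so nu = 2; the solution bounded at x = 0 is J_2(x).
Frobenius at x = 0: indicial roots ±nu; for r = nu the recurrence k(k + 2nu) c_k = -c_{k-2} gives the standard series J_nu(x) = sum_{k>=0} (-1)^k / (k! (k+nu)!) (x/2)^(2k+nu). Evaluate the first 3 terms:
  k = 0: (-1)^0 / (0! * 2! * 2^2) x^2 = 1/(1*2*4) x^2 = (1/8) x^2
  k = 1: (-1)^1 / (1! * 3! * 2^4) x^4 = -1/(1*6*16) x^4 = (-1/96) x^4
  k = 2: (-1)^2 / (2! * 4! * 2^6) x^6 = 1/(2*24*64) x^6 = (1/3072) x^6
Hence J_2(x) = x^6/3072 - x^4/96 + x^2/8 + ....

J_2(x); series = x^6/3072 - x^4/96 + x^2/8


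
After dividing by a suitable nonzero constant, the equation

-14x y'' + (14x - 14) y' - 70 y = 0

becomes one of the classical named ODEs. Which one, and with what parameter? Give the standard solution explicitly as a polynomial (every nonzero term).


All three coefficients share the factor -14; dividing through by -14 gives  x y'' + (1 - x) y' + 5 y = 0.
This matches the Laguerre equation x y'' + (1 - x) y' + n y = 0 with n = 5; the polynomial solution is L_5(x).
With y = sum_k a_k x^k, matching x^k gives (k+1)k a_{k+1} + (k+1) a_{k+1} - k a_k + n a_k = 0, i.e. (k+1)^2 a_{k+1} = (k - n) a_k = (k - 5) a_k. The right side vanishes at k = 5, so the series terminates at degree 5.
Standard normalization L_n(0) = 1 gives a_0 = 1. Work upward with a_{k+1} = (k - 5) a_k / (k+1)^2:
  a_1 = (0 - 5)(1) / 1^2 = -5/1 = -5
  a_2 = (1 - 5)(-5) / 2^2 = 20/4 = 5
  a_3 = (2 - 5)(5) / 3^2 = -15/9 = -5/3
  a_4 = (3 - 5)(-5/3) / 4^2 = (10/3)/16 = 5/24
  a_5 = (4 - 5)(5/24) / 5^2 = (-5/24)/25 = -1/120
Hence L_5(x) = -x^5/120 + 5 x^4/24 - 5 x^3/3 + 5 x^2 - 5 x + 1.

L_5(x); series = -x^5/120 + 5 x^4/24 - 5 x^3/3 + 5 x^2 - 5 x + 1


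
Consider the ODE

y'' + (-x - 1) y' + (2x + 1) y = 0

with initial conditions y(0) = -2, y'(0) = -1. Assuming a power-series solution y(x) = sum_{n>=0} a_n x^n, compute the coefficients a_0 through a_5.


Ansatz: y(x) = sum_{n>=0} a_n x^n, so y'(x) = sum_{n>=1} n a_n x^(n-1) and y''(x) = sum_{n>=2} n(n-1) a_n x^(n-2).
Substitute into P(x) y'' + Q(x) y' + R(x) y = 0 with P(x) = 1, Q(x) = -x - 1, R(x) = 2x + 1, and match powers of x.
Initial conditions: a_0 = -2, a_1 = -1.
Setting the coefficient of each power of x to zero and solving order by order (substituting the coefficients already found):
  x^0: 2 a_2 - a_1 + a_0 = 0  ->  2 a_2 = a_1 - a_0 = 1  ->  a_2 = 1/2
  x^1: 6 a_3 - 2 a_2 + 2 a_0 = 0  ->  6 a_3 = 2 a_2 - 2 a_0 = 5  ->  a_3 = 5/6
  x^2: 12 a_4 - 3 a_3 - a_2 + 2 a_1 = 0  ->  12 a_4 = 3 a_3 + a_2 - 2 a_1 = 5  ->  a_4 = 5/12
  x^3: 20 a_5 - 4 a_4 - 2 a_3 + 2 a_2 = 0  ->  20 a_5 = 4 a_4 + 2 a_3 - 2 a_2 = 7/3  ->  a_5 = 7/60
Truncated series: y(x) = -2 - x + (1/2) x^2 + (5/6) x^3 + (5/12) x^4 + (7/60) x^5 + O(x^6).

a_0 = -2; a_1 = -1; a_2 = 1/2; a_3 = 5/6; a_4 = 5/12; a_5 = 7/60


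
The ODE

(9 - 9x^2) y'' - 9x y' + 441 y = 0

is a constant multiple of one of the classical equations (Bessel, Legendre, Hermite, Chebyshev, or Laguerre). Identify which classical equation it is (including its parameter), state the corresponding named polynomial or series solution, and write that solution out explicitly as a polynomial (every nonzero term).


All three coefficients share the factor 9; dividing through by 9 gives  (1 - x^2) y'' - x y' + 49 y = 0.
This matches the Chebyshev equation (1 - x^2) y'' - x y' + n^2 y = 0 (note the -x y' term, not -2x y') with n^2 = 49, so n = 7; the polynomial solution is T_7(x).
With y = sum_k a_k x^k, matching x^k gives (k+2)(k+1) a_{k+2} = (k^2 - n^2) a_k = (k - 7)(k + 7) a_k. The right side vanishes at k = 7, so the series with the parity of 7 terminates at degree 7.
Standard normalization: leading coefficient of T_n is 2^(n-1), so a_7 = 2^6 = 64. Work downward with a_k = (k+1)(k+2) a_{k+2} / ((k - 7)(k + 7)):
  a_5 = (6)(7)(64) / ((5 - 7)(5 + 7)) = 2688/(-24) = -112
  a_3 = (4)(5)(-112) / ((3 - 7)(3 + 7)) = -2240/(-40) = 56
  a_1 = (2)(3)(56) / ((1 - 7)(1 + 7)) = 336/(-48) = -7
Hence T_7(x) = 64 x^7 - 112 x^5 + 56 x^3 - 7 x.

T_7(x); series = 64 x^7 - 112 x^5 + 56 x^3 - 7 x


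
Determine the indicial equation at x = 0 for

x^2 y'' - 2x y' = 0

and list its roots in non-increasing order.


Divide by x^2 to reach normal form y'' + P_1(x) y' + P_2(x) y = 0 with P_1(x) = -2/x and P_2(x) = 0.
x = 0 is a singular point because the y'-coefficient -2/x has a pole at x = 0.
It is a regular singular point because x P_1(x) = p(x) = -2 and x^2 P_2(x) = q(x) = 0 are polynomials, hence analytic at x = 0.
p(0) = -2,  q(0) = 0.
Indicial equation: r(r-1) + p(0) r + q(0) = 0, i.e. r^2 + (p(0) - 1) r + q(0) = 0, i.e. r^2 - 3 r = 0.
Discriminant: (-3)^2 - 4(0) = 9, so r = (3 ± 3)/2.
Solving: r_1 = 3, r_2 = 0.

indicial: r^2 - 3 r = 0; roots r_1 = 3, r_2 = 0


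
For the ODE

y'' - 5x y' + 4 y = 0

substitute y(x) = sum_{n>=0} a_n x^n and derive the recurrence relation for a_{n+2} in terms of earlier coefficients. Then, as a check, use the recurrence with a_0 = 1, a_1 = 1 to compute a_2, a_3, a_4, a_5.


Substitute y = sum_n a_n x^n.
y''(x) has coefficient (n+2)(n+1) a_{n+2} at x^n;
-5 x y'(x) has coefficient -5 n a_n at x^n (shift);
4 y(x) has coefficient 4 a_n at x^n.
Matching x^n: (n+2)(n+1) a_{n+2} + (-5n + 4) a_n = 0.
Thus a_{n+2} = (5n - 4) / ((n+1)(n+2)) * a_n.

Check with a_0 = 1, a_1 = 1 (apply the recurrence for n = 0, 1, 2, 3): a_0 = 1, a_1 = 1, a_2 = -2, a_3 = 1/6, a_4 = -1, a_5 = 11/120.

a_(n+2) = (5n - 4) / ((n+1)(n+2)) * a_n; check: a_0 = 1, a_1 = 1, a_2 = -2, a_3 = 1/6, a_4 = -1, a_5 = 11/120


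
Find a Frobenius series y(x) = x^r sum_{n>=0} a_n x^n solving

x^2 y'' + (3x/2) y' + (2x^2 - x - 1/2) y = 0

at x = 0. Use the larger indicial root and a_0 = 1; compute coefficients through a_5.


Write in Frobenius form y'' + (p(x)/x) y' + (q(x)/x^2) y = 0:
  p(x) = 3/2,  q(x) = 2x^2 - x - 1/2.
Indicial equation: r(r-1) + (3/2) r + (-1/2) = 0 -> roots r_1 = 1/2, r_2 = -1.
Take r = r_1 = 1/2. Let y(x) = x^r sum_{n>=0} a_n x^n with a_0 = 1.
Substitute y = x^r sum a_n x^n and match x^{r+n}. The recurrence is
  D(n) a_n - 1 a_{n-1} + 2 a_{n-2} = 0,  where D(n) = (r+n)(r+n-1) + (3/2)(r+n) + (-1/2).
  a_n = [1 a_{n-1} - 2 a_{n-2}] / D(n).
Since the indicial polynomial factors as (r - r_1)(r - r_2), D(n) = (r_1 + n - r_1)(r_1 + n - r_2) = n(n + 3/2).
Evaluating step by step (a_0 = 1):
  n = 1: D(1) = 1(1 + 3/2) = 5/2; numerator = 1(1) = 1; a_1 = (1)/(5/2) = 2/5
  n = 2: D(2) = 2(2 + 3/2) = 7; numerator = 1(2/5) - 2(1) = -8/5; a_2 = (-8/5)/(7) = -8/35
  n = 3: D(3) = 3(3 + 3/2) = 27/2; numerator = 1(-8/35) - 2(2/5) = -36/35; a_3 = (-36/35)/(27/2) = -8/105
  n = 4: D(4) = 4(4 + 3/2) = 22; numerator = 1(-8/105) - 2(-8/35) = 8/21; a_4 = (8/21)/(22) = 4/231
  n = 5: D(5) = 5(5 + 3/2) = 65/2; numerator = 1(4/231) - 2(-8/105) = 28/165; a_5 = (28/165)/(65/2) = 56/10725

r = 1/2; a_0 = 1; a_1 = 2/5; a_2 = -8/35; a_3 = -8/105; a_4 = 4/231; a_5 = 56/10725


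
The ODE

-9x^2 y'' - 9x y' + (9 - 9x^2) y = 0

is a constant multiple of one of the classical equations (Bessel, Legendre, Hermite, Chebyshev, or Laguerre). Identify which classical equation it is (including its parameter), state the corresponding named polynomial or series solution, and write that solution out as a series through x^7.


All three coefficients share the factor -9; dividing through by -9 gives  x^2 y'' + x y' + (x^2 - 1) y = 0.
This matches the Bessel equation x^2 y'' + x y' + (x^2 - nu^2) y = 0 with nu^2 = 1, so nu = 1; the solution bounded at x = 0 is J_1(x).
Frobenius at x = 0: indicial roots ±nu; for r = nu the recurrence k(k + 2nu) c_k = -c_{k-2} gives the standard series J_nu(x) = sum_{k>=0} (-1)^k / (k! (k+nu)!) (x/2)^(2k+nu). Evaluate the first 4 terms:
  k = 0: (-1)^0 / (0! * 1! * 2^1) x^1 = 1/(1*1*2) x^1 = (1/2) x^1
  k = 1: (-1)^1 / (1! * 2! * 2^3) x^3 = -1/(1*2*8) x^3 = (-1/16) x^3
  k = 2: (-1)^2 / (2! * 3! * 2^5) x^5 = 1/(2*6*32) x^5 = (1/384) x^5
  k = 3: (-1)^3 / (3! * 4! * 2^7) x^7 = -1/(6*24*128) x^7 = (-1/18432) x^7
Hence J_1(x) = -x^7/18432 + x^5/384 - x^3/16 + x/2 + ....

J_1(x); series = -x^7/18432 + x^5/384 - x^3/16 + x/2


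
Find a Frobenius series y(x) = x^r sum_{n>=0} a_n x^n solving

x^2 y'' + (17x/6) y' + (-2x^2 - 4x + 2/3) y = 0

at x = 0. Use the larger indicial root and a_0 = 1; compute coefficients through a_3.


Write in Frobenius form y'' + (p(x)/x) y' + (q(x)/x^2) y = 0:
  p(x) = 17/6,  q(x) = -2x^2 - 4x + 2/3.
Indicial equation: r(r-1) + (17/6) r + (2/3) = 0 -> roots r_1 = -1/2, r_2 = -4/3.
Take r = r_1 = -1/2. Let y(x) = x^r sum_{n>=0} a_n x^n with a_0 = 1.
Substitute y = x^r sum a_n x^n and match x^{r+n}. The recurrence is
  D(n) a_n - 4 a_{n-1} - 2 a_{n-2} = 0,  where D(n) = (r+n)(r+n-1) + (17/6)(r+n) + (2/3).
  a_n = [4 a_{n-1} + 2 a_{n-2}] / D(n).
Since the indicial polynomial factors as (r - r_1)(r - r_2), D(n) = (r_1 + n - r_1)(r_1 + n - r_2) = n(n + 5/6).
Evaluating step by step (a_0 = 1):
  n = 1: D(1) = 1(1 + 5/6) = 11/6; numerator = 4(1) = 4; a_1 = (4)/(11/6) = 24/11
  n = 2: D(2) = 2(2 + 5/6) = 17/3; numerator = 4(24/11) + 2(1) = 118/11; a_2 = (118/11)/(17/3) = 354/187
  n = 3: D(3) = 3(3 + 5/6) = 23/2; numerator = 4(354/187) + 2(24/11) = 2232/187; a_3 = (2232/187)/(23/2) = 4464/4301

r = -1/2; a_0 = 1; a_1 = 24/11; a_2 = 354/187; a_3 = 4464/4301


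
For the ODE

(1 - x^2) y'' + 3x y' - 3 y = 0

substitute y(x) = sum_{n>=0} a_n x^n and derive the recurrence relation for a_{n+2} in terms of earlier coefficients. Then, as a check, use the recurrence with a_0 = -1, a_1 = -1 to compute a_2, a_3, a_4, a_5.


Substitute y = sum_n a_n x^n.
(1 - 1 x^2) y'' contributes (n+2)(n+1) a_{n+2} - n(n-1) a_n at x^n.
3 x y'(x) contributes 3 n a_n at x^n.
-3 y(x) contributes -3 a_n at x^n.
Matching x^n: (n+2)(n+1) a_{n+2} + (-n(n-1) + 3 n - 3) a_n = 0.
Thus a_{n+2} = (n(n-1) - 3 n + 3) / ((n+1)(n+2)) * a_n.

Check with a_0 = -1, a_1 = -1 (apply the recurrence for n = 0, 1, 2, 3): a_0 = -1, a_1 = -1, a_2 = -3/2, a_3 = 0, a_4 = 1/8, a_5 = 0.

a_(n+2) = (n(n-1) - 3 n + 3) / ((n+1)(n+2)) * a_n; check: a_0 = -1, a_1 = -1, a_2 = -3/2, a_3 = 0, a_4 = 1/8, a_5 = 0


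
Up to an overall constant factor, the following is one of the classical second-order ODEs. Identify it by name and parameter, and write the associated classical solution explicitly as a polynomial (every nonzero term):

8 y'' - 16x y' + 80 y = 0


All three coefficients share the factor 8; dividing through by 8 gives  y'' - 2x y' + 10 y = 0.
This matches the Hermite equation y'' - 2x y' + 2n y = 0 with 2n = 10, so n = 5; the polynomial solution is H_5(x).
With y = sum_k a_k x^k, matching x^k gives (k+2)(k+1) a_{k+2} = 2(k - n) a_k = 2(k - 5) a_k. The right side vanishes at k = 5, so the series with the parity of 5 terminates at degree 5.
Standard normalization: leading coefficient of H_n is 2^n, so a_5 = 2^5 = 32. Work downward with a_k = (k+1)(k+2) a_{k+2} / (2(k - n)):
  a_3 = (4)(5)(32) / (2(3 - 5)) = 640/(-4) = -160
  a_1 = (2)(3)(-160) / (2(1 - 5)) = -960/(-8) = 120
Hence H_5(x) = 32 x^5 - 160 x^3 + 120 x.

H_5(x); series = 32 x^5 - 160 x^3 + 120 x


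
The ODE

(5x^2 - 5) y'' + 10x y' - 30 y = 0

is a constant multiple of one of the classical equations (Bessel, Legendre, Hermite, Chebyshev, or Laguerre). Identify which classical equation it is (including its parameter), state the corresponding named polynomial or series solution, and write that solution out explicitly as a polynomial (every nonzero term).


All three coefficients share the factor -5; dividing through by -5 gives  (1 - x^2) y'' - 2x y' + 6 y = 0.
This matches the Legendre equation (1 - x^2) y'' - 2x y' + n(n+1) y = 0 (note the -2x y' term) with n(n+1) = 6, so n = 2; the polynomial solution is P_2(x).
With y = sum_k a_k x^k, matching x^k gives (k+2)(k+1) a_{k+2} = [k(k+1) - n(n+1)] a_k = (k - 2)(k + 3) a_k. The right side vanishes at k = 2, so the series with the parity of 2 terminates at degree 2.
Standard normalization (P_n(1) = 1): leading coefficient (2n)!/(2^n (n!)^2) = 24/(4*4) = 3/2, so a_2 = 3/2. Work downward with a_k = (k+1)(k+2) a_{k+2} / ((k - 2)(k + 3)):
  a_0 = (1)(2)(3/2) / ((0 - 2)(0 + 3)) = 3/(-6) = -1/2
Hence P_2(x) = 3 x^2/2 - 1/2.

P_2(x); series = 3 x^2/2 - 1/2


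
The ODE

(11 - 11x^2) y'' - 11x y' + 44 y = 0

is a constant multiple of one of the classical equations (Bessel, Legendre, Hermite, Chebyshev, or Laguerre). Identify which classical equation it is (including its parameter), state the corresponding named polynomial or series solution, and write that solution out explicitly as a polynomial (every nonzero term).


All three coefficients share the factor 11; dividing through by 11 gives  (1 - x^2) y'' - x y' + 4 y = 0.
This matches the Chebyshev equation (1 - x^2) y'' - x y' + n^2 y = 0 (note the -x y' term, not -2x y') with n^2 = 4, so n = 2; the polynomial solution is T_2(x).
With y = sum_k a_k x^k, matching x^k gives (k+2)(k+1) a_{k+2} = (k^2 - n^2) a_k = (k - 2)(k + 2) a_k. The right side vanishes at k = 2, so the series with the parity of 2 terminates at degree 2.
Standard normalization: leading coefficient of T_n is 2^(n-1), so a_2 = 2^1 = 2. Work downward with a_k = (k+1)(k+2) a_{k+2} / ((k - 2)(k + 2)):
  a_0 = (1)(2)(2) / ((0 - 2)(0 + 2)) = 4/(-4) = -1
Hence T_2(x) = 2 x^2 - 1.

T_2(x); series = 2 x^2 - 1


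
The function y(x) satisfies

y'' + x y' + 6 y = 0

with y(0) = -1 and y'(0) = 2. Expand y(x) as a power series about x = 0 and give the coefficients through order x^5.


Ansatz: y(x) = sum_{n>=0} a_n x^n, so y'(x) = sum_{n>=1} n a_n x^(n-1) and y''(x) = sum_{n>=2} n(n-1) a_n x^(n-2).
Substitute into P(x) y'' + Q(x) y' + R(x) y = 0 with P(x) = 1, Q(x) = x, R(x) = 6, and match powers of x.
Initial conditions: a_0 = -1, a_1 = 2.
Setting the coefficient of each power of x to zero and solving order by order (substituting the coefficients already found):
  x^0: 2 a_2 + 6 a_0 = 0  ->  2 a_2 = -6 a_0 = 6  ->  a_2 = 3
  x^1: 6 a_3 + 7 a_1 = 0  ->  6 a_3 = -7 a_1 = -14  ->  a_3 = -7/3
  x^2: 12 a_4 + 8 a_2 = 0  ->  12 a_4 = -8 a_2 = -24  ->  a_4 = -2
  x^3: 20 a_5 + 9 a_3 = 0  ->  20 a_5 = -9 a_3 = 21  ->  a_5 = 21/20
Truncated series: y(x) = -1 + 2 x + 3 x^2 - (7/3) x^3 - 2 x^4 + (21/20) x^5 + O(x^6).

a_0 = -1; a_1 = 2; a_2 = 3; a_3 = -7/3; a_4 = -2; a_5 = 21/20


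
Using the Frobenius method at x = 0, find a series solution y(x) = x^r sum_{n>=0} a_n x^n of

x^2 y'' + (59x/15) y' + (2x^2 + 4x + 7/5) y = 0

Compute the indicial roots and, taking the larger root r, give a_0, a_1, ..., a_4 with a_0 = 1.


Write in Frobenius form y'' + (p(x)/x) y' + (q(x)/x^2) y = 0:
  p(x) = 59/15,  q(x) = 2x^2 + 4x + 7/5.
Indicial equation: r(r-1) + (59/15) r + (7/5) = 0 -> roots r_1 = -3/5, r_2 = -7/3.
Take r = r_1 = -3/5. Let y(x) = x^r sum_{n>=0} a_n x^n with a_0 = 1.
Substitute y = x^r sum a_n x^n and match x^{r+n}. The recurrence is
  D(n) a_n + 4 a_{n-1} + 2 a_{n-2} = 0,  where D(n) = (r+n)(r+n-1) + (59/15)(r+n) + (7/5).
  a_n = [-4 a_{n-1} - 2 a_{n-2}] / D(n).
Since the indicial polynomial factors as (r - r_1)(r - r_2), D(n) = (r_1 + n - r_1)(r_1 + n - r_2) = n(n + 26/15).
Evaluating step by step (a_0 = 1):
  n = 1: D(1) = 1(1 + 26/15) = 41/15; numerator = -4(1) = -4; a_1 = (-4)/(41/15) = -60/41
  n = 2: D(2) = 2(2 + 26/15) = 112/15; numerator = -4(-60/41) - 2(1) = 158/41; a_2 = (158/41)/(112/15) = 1185/2296
  n = 3: D(3) = 3(3 + 26/15) = 71/5; numerator = -4(1185/2296) - 2(-60/41) = 495/574; a_3 = (495/574)/(71/5) = 2475/40754
  n = 4: D(4) = 4(4 + 26/15) = 344/15; numerator = -4(2475/40754) - 2(1185/2296) = -2535/1988; a_4 = (-2535/1988)/(344/15) = -38025/683872

r = -3/5; a_0 = 1; a_1 = -60/41; a_2 = 1185/2296; a_3 = 2475/40754; a_4 = -38025/683872


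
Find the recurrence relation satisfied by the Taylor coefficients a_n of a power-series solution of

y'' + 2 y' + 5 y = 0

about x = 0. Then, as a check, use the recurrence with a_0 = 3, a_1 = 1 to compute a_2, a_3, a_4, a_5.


Substitute y = sum_n a_n x^n.
y''(x) has coefficient (n+2)(n+1) a_{n+2} at x^n;
2 y'(x) has coefficient 2 (n+1) a_{n+1} at x^n;
5 y(x) has coefficient 5 a_n at x^n.
Matching x^n: (n+2)(n+1) a_{n+2} + 2 (n+1) a_{n+1} + 5 a_n = 0.
Thus a_{n+2} = [-2 (n+1) a_{n+1} - 5 a_n] / ((n+1)(n+2)).

Check with a_0 = 3, a_1 = 1 (apply the recurrence for n = 0, 1, 2, 3): a_0 = 3, a_1 = 1, a_2 = -17/2, a_3 = 29/6, a_4 = 9/8, a_5 = -199/120.

a_(n+2) = [-2 (n+1) a_(n+1) - 5 a_n] / ((n+1)(n+2)); check: a_0 = 3, a_1 = 1, a_2 = -17/2, a_3 = 29/6, a_4 = 9/8, a_5 = -199/120


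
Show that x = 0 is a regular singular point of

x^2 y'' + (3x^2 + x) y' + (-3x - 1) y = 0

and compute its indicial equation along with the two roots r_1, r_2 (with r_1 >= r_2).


Divide by x^2 to reach normal form y'' + P_1(x) y' + P_2(x) y = 0 with P_1(x) = 3 + 1/x and P_2(x) = -3/x - 1/x^2.
x = 0 is a singular point because the y'-coefficient 3 + 1/x has a pole at x = 0 and the y-coefficient -3/x - 1/x^2 has a pole at x = 0.
It is a regular singular point because x P_1(x) = p(x) = 3x + 1 and x^2 P_2(x) = q(x) = -3x - 1 are polynomials, hence analytic at x = 0.
p(0) = 1,  q(0) = -1.
Indicial equation: r(r-1) + p(0) r + q(0) = 0, i.e. r^2 + (p(0) - 1) r + q(0) = 0, i.e. r^2 - 1 = 0.
Discriminant: (0)^2 - 4(-1) = 4, so r = (0 ± 2)/2.
Solving: r_1 = 1, r_2 = -1.

indicial: r^2 - 1 = 0; roots r_1 = 1, r_2 = -1


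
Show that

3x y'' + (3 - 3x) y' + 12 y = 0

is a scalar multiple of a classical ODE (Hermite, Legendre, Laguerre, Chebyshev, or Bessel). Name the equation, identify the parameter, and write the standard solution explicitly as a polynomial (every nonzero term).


All three coefficients share the factor 3; dividing through by 3 gives  x y'' + (1 - x) y' + 4 y = 0.
This matches the Laguerre equation x y'' + (1 - x) y' + n y = 0 with n = 4; the polynomial solution is L_4(x).
With y = sum_k a_k x^k, matching x^k gives (k+1)k a_{k+1} + (k+1) a_{k+1} - k a_k + n a_k = 0, i.e. (k+1)^2 a_{k+1} = (k - n) a_k = (k - 4) a_k. The right side vanishes at k = 4, so the series terminates at degree 4.
Standard normalization L_n(0) = 1 gives a_0 = 1. Work upward with a_{k+1} = (k - 4) a_k / (k+1)^2:
  a_1 = (0 - 4)(1) / 1^2 = -4/1 = -4
  a_2 = (1 - 4)(-4) / 2^2 = 12/4 = 3
  a_3 = (2 - 4)(3) / 3^2 = -6/9 = -2/3
  a_4 = (3 - 4)(-2/3) / 4^2 = (2/3)/16 = 1/24
Hence L_4(x) = x^4/24 - 2 x^3/3 + 3 x^2 - 4 x + 1.

L_4(x); series = x^4/24 - 2 x^3/3 + 3 x^2 - 4 x + 1


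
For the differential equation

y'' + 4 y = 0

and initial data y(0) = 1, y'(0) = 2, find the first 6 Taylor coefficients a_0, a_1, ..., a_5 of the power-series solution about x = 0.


Ansatz: y(x) = sum_{n>=0} a_n x^n, so y'(x) = sum_{n>=1} n a_n x^(n-1) and y''(x) = sum_{n>=2} n(n-1) a_n x^(n-2).
Substitute into P(x) y'' + Q(x) y' + R(x) y = 0 with P(x) = 1, Q(x) = 0, R(x) = 4, and match powers of x.
Initial conditions: a_0 = 1, a_1 = 2.
Setting the coefficient of each power of x to zero and solving order by order (substituting the coefficients already found):
  x^0: 2 a_2 + 4 a_0 = 0  ->  2 a_2 = -4 a_0 = -4  ->  a_2 = -2
  x^1: 6 a_3 + 4 a_1 = 0  ->  6 a_3 = -4 a_1 = -8  ->  a_3 = -4/3
  x^2: 12 a_4 + 4 a_2 = 0  ->  12 a_4 = -4 a_2 = 8  ->  a_4 = 2/3
  x^3: 20 a_5 + 4 a_3 = 0  ->  20 a_5 = -4 a_3 = 16/3  ->  a_5 = 4/15
Truncated series: y(x) = 1 + 2 x - 2 x^2 - (4/3) x^3 + (2/3) x^4 + (4/15) x^5 + O(x^6).

a_0 = 1; a_1 = 2; a_2 = -2; a_3 = -4/3; a_4 = 2/3; a_5 = 4/15


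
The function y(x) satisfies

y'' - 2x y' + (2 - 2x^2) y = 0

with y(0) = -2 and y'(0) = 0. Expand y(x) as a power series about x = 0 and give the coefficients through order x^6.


Ansatz: y(x) = sum_{n>=0} a_n x^n, so y'(x) = sum_{n>=1} n a_n x^(n-1) and y''(x) = sum_{n>=2} n(n-1) a_n x^(n-2).
Substitute into P(x) y'' + Q(x) y' + R(x) y = 0 with P(x) = 1, Q(x) = -2x, R(x) = 2 - 2x^2, and match powers of x.
Initial conditions: a_0 = -2, a_1 = 0.
Setting the coefficient of each power of x to zero and solving order by order (substituting the coefficients already found):
  x^0: 2 a_2 + 2 a_0 = 0  ->  2 a_2 = -2 a_0 = 4  ->  a_2 = 2
  x^1: 6 a_3 = 0  ->  a_3 = 0
  x^2: 12 a_4 - 2 a_2 - 2 a_0 = 0  ->  12 a_4 = 2 a_2 + 2 a_0 = 0  ->  a_4 = 0
  x^3: 20 a_5 - 4 a_3 - 2 a_1 = 0  ->  20 a_5 = 4 a_3 + 2 a_1 = 0  ->  a_5 = 0
  x^4: 30 a_6 - 6 a_4 - 2 a_2 = 0  ->  30 a_6 = 6 a_4 + 2 a_2 = 4  ->  a_6 = 2/15
Truncated series: y(x) = -2 + 2 x^2 + (2/15) x^6 + O(x^7).

a_0 = -2; a_1 = 0; a_2 = 2; a_3 = 0; a_4 = 0; a_5 = 0; a_6 = 2/15


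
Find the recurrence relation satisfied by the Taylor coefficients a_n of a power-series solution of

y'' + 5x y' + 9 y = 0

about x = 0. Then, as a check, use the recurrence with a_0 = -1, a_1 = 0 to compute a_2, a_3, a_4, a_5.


Substitute y = sum_n a_n x^n.
y''(x) has coefficient (n+2)(n+1) a_{n+2} at x^n;
5 x y'(x) has coefficient 5 n a_n at x^n (shift);
9 y(x) has coefficient 9 a_n at x^n.
Matching x^n: (n+2)(n+1) a_{n+2} + (5n + 9) a_n = 0.
Thus a_{n+2} = (-5n - 9) / ((n+1)(n+2)) * a_n.

Check with a_0 = -1, a_1 = 0 (apply the recurrence for n = 0, 1, 2, 3): a_0 = -1, a_1 = 0, a_2 = 9/2, a_3 = 0, a_4 = -57/8, a_5 = 0.

a_(n+2) = (-5n - 9) / ((n+1)(n+2)) * a_n; check: a_0 = -1, a_1 = 0, a_2 = 9/2, a_3 = 0, a_4 = -57/8, a_5 = 0


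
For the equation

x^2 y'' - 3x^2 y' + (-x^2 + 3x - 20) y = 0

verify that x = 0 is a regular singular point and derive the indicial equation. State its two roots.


Divide by x^2 to reach normal form y'' + P_1(x) y' + P_2(x) y = 0 with P_1(x) = -3 and P_2(x) = -1 + 3/x - 20/x^2.
x = 0 is a singular point because the y-coefficient -1 + 3/x - 20/x^2 has a pole at x = 0.
It is a regular singular point because x P_1(x) = p(x) = -3x and x^2 P_2(x) = q(x) = -x^2 + 3x - 20 are polynomials, hence analytic at x = 0.
p(0) = 0,  q(0) = -20.
Indicial equation: r(r-1) + p(0) r + q(0) = 0, i.e. r^2 + (p(0) - 1) r + q(0) = 0, i.e. r^2 - 1 r - 20 = 0.
Discriminant: (-1)^2 - 4(-20) = 81, so r = (1 ± 9)/2.
Solving: r_1 = 5, r_2 = -4.

indicial: r^2 - 1 r - 20 = 0; roots r_1 = 5, r_2 = -4


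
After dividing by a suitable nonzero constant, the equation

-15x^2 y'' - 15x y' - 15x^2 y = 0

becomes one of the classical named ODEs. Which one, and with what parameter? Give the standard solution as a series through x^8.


All three coefficients share the factor -15; dividing through by -15 gives  x^2 y'' + x y' + x^2 y = 0.
This matches the Bessel equation x^2 y'' + x y' + (x^2 - nu^2) y = 0 with nu^2 = 0, so nu = 0; the solution bounded at x = 0 is J_0(x).
Frobenius at x = 0: indicial roots ±nu; for r = nu the recurrence k(k + 2nu) c_k = -c_{k-2} gives the standard series J_nu(x) = sum_{k>=0} (-1)^k / (k! (k+nu)!) (x/2)^(2k+nu). Evaluate the first 5 terms:
  k = 0: (-1)^0 / (0! * 0! * 2^0) x^0 = 1/(1*1*1) x^0 = (1) x^0
  k = 1: (-1)^1 / (1! * 1! * 2^2) x^2 = -1/(1*1*4) x^2 = (-1/4) x^2
  k = 2: (-1)^2 / (2! * 2! * 2^4) x^4 = 1/(2*2*16) x^4 = (1/64) x^4
  k = 3: (-1)^3 / (3! * 3! * 2^6) x^6 = -1/(6*6*64) x^6 = (-1/2304) x^6
  k = 4: (-1)^4 / (4! * 4! * 2^8) x^8 = 1/(24*24*256) x^8 = (1/147456) x^8
Hence J_0(x) = x^8/147456 - x^6/2304 + x^4/64 - x^2/4 + 1 + ....

J_0(x); series = x^8/147456 - x^6/2304 + x^4/64 - x^2/4 + 1


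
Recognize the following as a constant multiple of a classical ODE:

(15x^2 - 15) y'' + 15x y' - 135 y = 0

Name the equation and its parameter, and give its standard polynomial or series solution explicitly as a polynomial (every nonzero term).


All three coefficients share the factor -15; dividing through by -15 gives  (1 - x^2) y'' - x y' + 9 y = 0.
This matches the Chebyshev equation (1 - x^2) y'' - x y' + n^2 y = 0 (note the -x y' term, not -2x y') with n^2 = 9, so n = 3; the polynomial solution is T_3(x).
With y = sum_k a_k x^k, matching x^k gives (k+2)(k+1) a_{k+2} = (k^2 - n^2) a_k = (k - 3)(k + 3) a_k. The right side vanishes at k = 3, so the series with the parity of 3 terminates at degree 3.
Standard normalization: leading coefficient of T_n is 2^(n-1), so a_3 = 2^2 = 4. Work downward with a_k = (k+1)(k+2) a_{k+2} / ((k - 3)(k + 3)):
  a_1 = (2)(3)(4) / ((1 - 3)(1 + 3)) = 24/(-8) = -3
Hence T_3(x) = 4 x^3 - 3 x.

T_3(x); series = 4 x^3 - 3 x


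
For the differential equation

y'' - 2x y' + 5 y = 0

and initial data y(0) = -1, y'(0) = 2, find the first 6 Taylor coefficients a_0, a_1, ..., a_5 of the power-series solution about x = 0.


Ansatz: y(x) = sum_{n>=0} a_n x^n, so y'(x) = sum_{n>=1} n a_n x^(n-1) and y''(x) = sum_{n>=2} n(n-1) a_n x^(n-2).
Substitute into P(x) y'' + Q(x) y' + R(x) y = 0 with P(x) = 1, Q(x) = -2x, R(x) = 5, and match powers of x.
Initial conditions: a_0 = -1, a_1 = 2.
Setting the coefficient of each power of x to zero and solving order by order (substituting the coefficients already found):
  x^0: 2 a_2 + 5 a_0 = 0  ->  2 a_2 = -5 a_0 = 5  ->  a_2 = 5/2
  x^1: 6 a_3 + 3 a_1 = 0  ->  6 a_3 = -3 a_1 = -6  ->  a_3 = -1
  x^2: 12 a_4 + a_2 = 0  ->  12 a_4 = -a_2 = -5/2  ->  a_4 = -5/24
  x^3: 20 a_5 - a_3 = 0  ->  20 a_5 = a_3 = -1  ->  a_5 = -1/20
Truncated series: y(x) = -1 + 2 x + (5/2) x^2 - x^3 - (5/24) x^4 - (1/20) x^5 + O(x^6).

a_0 = -1; a_1 = 2; a_2 = 5/2; a_3 = -1; a_4 = -5/24; a_5 = -1/20


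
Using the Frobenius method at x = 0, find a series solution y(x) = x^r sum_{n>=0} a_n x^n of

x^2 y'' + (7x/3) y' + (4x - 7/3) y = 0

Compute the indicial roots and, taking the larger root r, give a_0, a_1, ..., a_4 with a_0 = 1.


Write in Frobenius form y'' + (p(x)/x) y' + (q(x)/x^2) y = 0:
  p(x) = 7/3,  q(x) = 4x - 7/3.
Indicial equation: r(r-1) + (7/3) r + (-7/3) = 0 -> roots r_1 = 1, r_2 = -7/3.
Take r = r_1 = 1. Let y(x) = x^r sum_{n>=0} a_n x^n with a_0 = 1.
Substitute y = x^r sum a_n x^n and match x^{r+n}. The recurrence is
  D(n) a_n + 4 a_{n-1} = 0,  where D(n) = (r+n)(r+n-1) + (7/3)(r+n) + (-7/3).
  a_n = -4 / D(n) * a_{n-1}.
Since the indicial polynomial factors as (r - r_1)(r - r_2), D(n) = (r_1 + n - r_1)(r_1 + n - r_2) = n(n + 10/3).
Evaluating step by step (a_0 = 1):
  n = 1: D(1) = 1(1 + 10/3) = 13/3; numerator = -4(1) = -4; a_1 = (-4)/(13/3) = -12/13
  n = 2: D(2) = 2(2 + 10/3) = 32/3; numerator = -4(-12/13) = 48/13; a_2 = (48/13)/(32/3) = 9/26
  n = 3: D(3) = 3(3 + 10/3) = 19; numerator = -4(9/26) = -18/13; a_3 = (-18/13)/(19) = -18/247
  n = 4: D(4) = 4(4 + 10/3) = 88/3; numerator = -4(-18/247) = 72/247; a_4 = (72/247)/(88/3) = 27/2717

r = 1; a_0 = 1; a_1 = -12/13; a_2 = 9/26; a_3 = -18/247; a_4 = 27/2717


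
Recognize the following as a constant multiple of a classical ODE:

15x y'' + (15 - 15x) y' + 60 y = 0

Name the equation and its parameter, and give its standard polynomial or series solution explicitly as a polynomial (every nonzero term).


All three coefficients share the factor 15; dividing through by 15 gives  x y'' + (1 - x) y' + 4 y = 0.
This matches the Laguerre equation x y'' + (1 - x) y' + n y = 0 with n = 4; the polynomial solution is L_4(x).
With y = sum_k a_k x^k, matching x^k gives (k+1)k a_{k+1} + (k+1) a_{k+1} - k a_k + n a_k = 0, i.e. (k+1)^2 a_{k+1} = (k - n) a_k = (k - 4) a_k. The right side vanishes at k = 4, so the series terminates at degree 4.
Standard normalization L_n(0) = 1 gives a_0 = 1. Work upward with a_{k+1} = (k - 4) a_k / (k+1)^2:
  a_1 = (0 - 4)(1) / 1^2 = -4/1 = -4
  a_2 = (1 - 4)(-4) / 2^2 = 12/4 = 3
  a_3 = (2 - 4)(3) / 3^2 = -6/9 = -2/3
  a_4 = (3 - 4)(-2/3) / 4^2 = (2/3)/16 = 1/24
Hence L_4(x) = x^4/24 - 2 x^3/3 + 3 x^2 - 4 x + 1.

L_4(x); series = x^4/24 - 2 x^3/3 + 3 x^2 - 4 x + 1


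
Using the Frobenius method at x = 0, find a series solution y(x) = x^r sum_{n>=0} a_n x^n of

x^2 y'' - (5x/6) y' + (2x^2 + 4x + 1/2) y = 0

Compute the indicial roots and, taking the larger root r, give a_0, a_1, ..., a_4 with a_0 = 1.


Write in Frobenius form y'' + (p(x)/x) y' + (q(x)/x^2) y = 0:
  p(x) = -5/6,  q(x) = 2x^2 + 4x + 1/2.
Indicial equation: r(r-1) + (-5/6) r + (1/2) = 0 -> roots r_1 = 3/2, r_2 = 1/3.
Take r = r_1 = 3/2. Let y(x) = x^r sum_{n>=0} a_n x^n with a_0 = 1.
Substitute y = x^r sum a_n x^n and match x^{r+n}. The recurrence is
  D(n) a_n + 4 a_{n-1} + 2 a_{n-2} = 0,  where D(n) = (r+n)(r+n-1) + (-5/6)(r+n) + (1/2).
  a_n = [-4 a_{n-1} - 2 a_{n-2}] / D(n).
Since the indicial polynomial factors as (r - r_1)(r - r_2), D(n) = (r_1 + n - r_1)(r_1 + n - r_2) = n(n + 7/6).
Evaluating step by step (a_0 = 1):
  n = 1: D(1) = 1(1 + 7/6) = 13/6; numerator = -4(1) = -4; a_1 = (-4)/(13/6) = -24/13
  n = 2: D(2) = 2(2 + 7/6) = 19/3; numerator = -4(-24/13) - 2(1) = 70/13; a_2 = (70/13)/(19/3) = 210/247
  n = 3: D(3) = 3(3 + 7/6) = 25/2; numerator = -4(210/247) - 2(-24/13) = 72/247; a_3 = (72/247)/(25/2) = 144/6175
  n = 4: D(4) = 4(4 + 7/6) = 62/3; numerator = -4(144/6175) - 2(210/247) = -852/475; a_4 = (-852/475)/(62/3) = -1278/14725

r = 3/2; a_0 = 1; a_1 = -24/13; a_2 = 210/247; a_3 = 144/6175; a_4 = -1278/14725


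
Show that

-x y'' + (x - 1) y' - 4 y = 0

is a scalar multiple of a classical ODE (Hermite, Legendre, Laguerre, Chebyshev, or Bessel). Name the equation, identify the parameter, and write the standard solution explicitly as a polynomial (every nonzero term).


All three coefficients share the factor -1; dividing through by -1 gives  x y'' + (1 - x) y' + 4 y = 0.
This matches the Laguerre equation x y'' + (1 - x) y' + n y = 0 with n = 4; the polynomial solution is L_4(x).
With y = sum_k a_k x^k, matching x^k gives (k+1)k a_{k+1} + (k+1) a_{k+1} - k a_k + n a_k = 0, i.e. (k+1)^2 a_{k+1} = (k - n) a_k = (k - 4) a_k. The right side vanishes at k = 4, so the series terminates at degree 4.
Standard normalization L_n(0) = 1 gives a_0 = 1. Work upward with a_{k+1} = (k - 4) a_k / (k+1)^2:
  a_1 = (0 - 4)(1) / 1^2 = -4/1 = -4
  a_2 = (1 - 4)(-4) / 2^2 = 12/4 = 3
  a_3 = (2 - 4)(3) / 3^2 = -6/9 = -2/3
  a_4 = (3 - 4)(-2/3) / 4^2 = (2/3)/16 = 1/24
Hence L_4(x) = x^4/24 - 2 x^3/3 + 3 x^2 - 4 x + 1.

L_4(x); series = x^4/24 - 2 x^3/3 + 3 x^2 - 4 x + 1


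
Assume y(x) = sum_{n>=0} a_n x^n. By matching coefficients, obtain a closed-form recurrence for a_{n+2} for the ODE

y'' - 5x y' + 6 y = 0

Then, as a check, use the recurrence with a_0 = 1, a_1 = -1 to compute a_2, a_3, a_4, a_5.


Substitute y = sum_n a_n x^n.
y''(x) has coefficient (n+2)(n+1) a_{n+2} at x^n;
-5 x y'(x) has coefficient -5 n a_n at x^n (shift);
6 y(x) has coefficient 6 a_n at x^n.
Matching x^n: (n+2)(n+1) a_{n+2} + (-5n + 6) a_n = 0.
Thus a_{n+2} = (5n - 6) / ((n+1)(n+2)) * a_n.

Check with a_0 = 1, a_1 = -1 (apply the recurrence for n = 0, 1, 2, 3): a_0 = 1, a_1 = -1, a_2 = -3, a_3 = 1/6, a_4 = -1, a_5 = 3/40.

a_(n+2) = (5n - 6) / ((n+1)(n+2)) * a_n; check: a_0 = 1, a_1 = -1, a_2 = -3, a_3 = 1/6, a_4 = -1, a_5 = 3/40


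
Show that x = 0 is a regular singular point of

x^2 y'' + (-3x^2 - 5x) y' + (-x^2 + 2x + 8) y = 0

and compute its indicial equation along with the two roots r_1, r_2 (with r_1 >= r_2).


Divide by x^2 to reach normal form y'' + P_1(x) y' + P_2(x) y = 0 with P_1(x) = -3 - 5/x and P_2(x) = -1 + 2/x + 8/x^2.
x = 0 is a singular point because the y'-coefficient -3 - 5/x has a pole at x = 0 and the y-coefficient -1 + 2/x + 8/x^2 has a pole at x = 0.
It is a regular singular point because x P_1(x) = p(x) = -3x - 5 and x^2 P_2(x) = q(x) = -x^2 + 2x + 8 are polynomials, hence analytic at x = 0.
p(0) = -5,  q(0) = 8.
Indicial equation: r(r-1) + p(0) r + q(0) = 0, i.e. r^2 + (p(0) - 1) r + q(0) = 0, i.e. r^2 - 6 r + 8 = 0.
Discriminant: (-6)^2 - 4(8) = 4, so r = (6 ± 2)/2.
Solving: r_1 = 4, r_2 = 2.

indicial: r^2 - 6 r + 8 = 0; roots r_1 = 4, r_2 = 2


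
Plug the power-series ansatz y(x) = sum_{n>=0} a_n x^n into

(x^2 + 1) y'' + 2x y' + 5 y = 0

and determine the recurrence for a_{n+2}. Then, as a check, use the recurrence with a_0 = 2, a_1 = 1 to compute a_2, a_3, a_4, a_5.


Substitute y = sum_n a_n x^n.
(1 + 1 x^2) y'' contributes (n+2)(n+1) a_{n+2} + n(n-1) a_n at x^n.
2 x y'(x) contributes 2 n a_n at x^n.
5 y(x) contributes 5 a_n at x^n.
Matching x^n: (n+2)(n+1) a_{n+2} + (n(n-1) + 2 n + 5) a_n = 0.
Thus a_{n+2} = (-n(n-1) - 2 n - 5) / ((n+1)(n+2)) * a_n.

Check with a_0 = 2, a_1 = 1 (apply the recurrence for n = 0, 1, 2, 3): a_0 = 2, a_1 = 1, a_2 = -5, a_3 = -7/6, a_4 = 55/12, a_5 = 119/120.

a_(n+2) = (-n(n-1) - 2 n - 5) / ((n+1)(n+2)) * a_n; check: a_0 = 2, a_1 = 1, a_2 = -5, a_3 = -7/6, a_4 = 55/12, a_5 = 119/120


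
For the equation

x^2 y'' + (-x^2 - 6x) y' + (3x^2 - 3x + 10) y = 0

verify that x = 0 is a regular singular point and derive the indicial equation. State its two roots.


Divide by x^2 to reach normal form y'' + P_1(x) y' + P_2(x) y = 0 with P_1(x) = -1 - 6/x and P_2(x) = 3 - 3/x + 10/x^2.
x = 0 is a singular point because the y'-coefficient -1 - 6/x has a pole at x = 0 and the y-coefficient 3 - 3/x + 10/x^2 has a pole at x = 0.
It is a regular singular point because x P_1(x) = p(x) = -x - 6 and x^2 P_2(x) = q(x) = 3x^2 - 3x + 10 are polynomials, hence analytic at x = 0.
p(0) = -6,  q(0) = 10.
Indicial equation: r(r-1) + p(0) r + q(0) = 0, i.e. r^2 + (p(0) - 1) r + q(0) = 0, i.e. r^2 - 7 r + 10 = 0.
Discriminant: (-7)^2 - 4(10) = 9, so r = (7 ± 3)/2.
Solving: r_1 = 5, r_2 = 2.

indicial: r^2 - 7 r + 10 = 0; roots r_1 = 5, r_2 = 2


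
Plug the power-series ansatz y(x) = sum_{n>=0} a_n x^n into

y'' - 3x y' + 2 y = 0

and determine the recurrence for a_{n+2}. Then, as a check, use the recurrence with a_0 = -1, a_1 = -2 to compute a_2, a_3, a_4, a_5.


Substitute y = sum_n a_n x^n.
y''(x) has coefficient (n+2)(n+1) a_{n+2} at x^n;
-3 x y'(x) has coefficient -3 n a_n at x^n (shift);
2 y(x) has coefficient 2 a_n at x^n.
Matching x^n: (n+2)(n+1) a_{n+2} + (-3n + 2) a_n = 0.
Thus a_{n+2} = (3n - 2) / ((n+1)(n+2)) * a_n.

Check with a_0 = -1, a_1 = -2 (apply the recurrence for n = 0, 1, 2, 3): a_0 = -1, a_1 = -2, a_2 = 1, a_3 = -1/3, a_4 = 1/3, a_5 = -7/60.

a_(n+2) = (3n - 2) / ((n+1)(n+2)) * a_n; check: a_0 = -1, a_1 = -2, a_2 = 1, a_3 = -1/3, a_4 = 1/3, a_5 = -7/60


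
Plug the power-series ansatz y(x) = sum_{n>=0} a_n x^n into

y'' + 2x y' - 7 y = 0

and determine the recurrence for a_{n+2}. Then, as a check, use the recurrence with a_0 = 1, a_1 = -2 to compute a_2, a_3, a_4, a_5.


Substitute y = sum_n a_n x^n.
y''(x) has coefficient (n+2)(n+1) a_{n+2} at x^n;
2 x y'(x) has coefficient 2 n a_n at x^n (shift);
-7 y(x) has coefficient -7 a_n at x^n.
Matching x^n: (n+2)(n+1) a_{n+2} + (2n - 7) a_n = 0.
Thus a_{n+2} = (-2n + 7) / ((n+1)(n+2)) * a_n.

Check with a_0 = 1, a_1 = -2 (apply the recurrence for n = 0, 1, 2, 3): a_0 = 1, a_1 = -2, a_2 = 7/2, a_3 = -5/3, a_4 = 7/8, a_5 = -1/12.

a_(n+2) = (-2n + 7) / ((n+1)(n+2)) * a_n; check: a_0 = 1, a_1 = -2, a_2 = 7/2, a_3 = -5/3, a_4 = 7/8, a_5 = -1/12


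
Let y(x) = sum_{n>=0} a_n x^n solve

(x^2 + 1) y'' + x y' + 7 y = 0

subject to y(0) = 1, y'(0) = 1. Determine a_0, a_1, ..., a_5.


Ansatz: y(x) = sum_{n>=0} a_n x^n, so y'(x) = sum_{n>=1} n a_n x^(n-1) and y''(x) = sum_{n>=2} n(n-1) a_n x^(n-2).
Substitute into P(x) y'' + Q(x) y' + R(x) y = 0 with P(x) = x^2 + 1, Q(x) = x, R(x) = 7, and match powers of x.
Initial conditions: a_0 = 1, a_1 = 1.
Setting the coefficient of each power of x to zero and solving order by order (substituting the coefficients already found):
  x^0: 2 a_2 + 7 a_0 = 0  ->  2 a_2 = -7 a_0 = -7  ->  a_2 = -7/2
  x^1: 6 a_3 + 8 a_1 = 0  ->  6 a_3 = -8 a_1 = -8  ->  a_3 = -4/3
  x^2: 12 a_4 + 11 a_2 = 0  ->  12 a_4 = -11 a_2 = 77/2  ->  a_4 = 77/24
  x^3: 20 a_5 + 16 a_3 = 0  ->  20 a_5 = -16 a_3 = 64/3  ->  a_5 = 16/15
Truncated series: y(x) = 1 + x - (7/2) x^2 - (4/3) x^3 + (77/24) x^4 + (16/15) x^5 + O(x^6).

a_0 = 1; a_1 = 1; a_2 = -7/2; a_3 = -4/3; a_4 = 77/24; a_5 = 16/15


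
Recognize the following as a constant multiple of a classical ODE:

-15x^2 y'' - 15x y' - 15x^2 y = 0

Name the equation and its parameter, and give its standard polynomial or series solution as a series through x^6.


All three coefficients share the factor -15; dividing through by -15 gives  x^2 y'' + x y' + x^2 y = 0.
This matches the Bessel equation x^2 y'' + x y' + (x^2 - nu^2) y = 0 with nu^2 = 0, so nu = 0; the solution bounded at x = 0 is J_0(x).
Frobenius at x = 0: indicial roots ±nu; for r = nu the recurrence k(k + 2nu) c_k = -c_{k-2} gives the standard series J_nu(x) = sum_{k>=0} (-1)^k / (k! (k+nu)!) (x/2)^(2k+nu). Evaluate the first 4 terms:
  k = 0: (-1)^0 / (0! * 0! * 2^0) x^0 = 1/(1*1*1) x^0 = (1) x^0
  k = 1: (-1)^1 / (1! * 1! * 2^2) x^2 = -1/(1*1*4) x^2 = (-1/4) x^2
  k = 2: (-1)^2 / (2! * 2! * 2^4) x^4 = 1/(2*2*16) x^4 = (1/64) x^4
  k = 3: (-1)^3 / (3! * 3! * 2^6) x^6 = -1/(6*6*64) x^6 = (-1/2304) x^6
Hence J_0(x) = -x^6/2304 + x^4/64 - x^2/4 + 1 + ....

J_0(x); series = -x^6/2304 + x^4/64 - x^2/4 + 1


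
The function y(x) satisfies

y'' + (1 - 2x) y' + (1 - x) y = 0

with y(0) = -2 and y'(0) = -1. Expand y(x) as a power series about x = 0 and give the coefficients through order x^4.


Ansatz: y(x) = sum_{n>=0} a_n x^n, so y'(x) = sum_{n>=1} n a_n x^(n-1) and y''(x) = sum_{n>=2} n(n-1) a_n x^(n-2).
Substitute into P(x) y'' + Q(x) y' + R(x) y = 0 with P(x) = 1, Q(x) = 1 - 2x, R(x) = 1 - x, and match powers of x.
Initial conditions: a_0 = -2, a_1 = -1.
Setting the coefficient of each power of x to zero and solving order by order (substituting the coefficients already found):
  x^0: 2 a_2 + a_1 + a_0 = 0  ->  2 a_2 = -a_1 - a_0 = 3  ->  a_2 = 3/2
  x^1: 6 a_3 + 2 a_2 - a_1 - a_0 = 0  ->  6 a_3 = -2 a_2 + a_1 + a_0 = -6  ->  a_3 = -1
  x^2: 12 a_4 + 3 a_3 - 3 a_2 - a_1 = 0  ->  12 a_4 = -3 a_3 + 3 a_2 + a_1 = 13/2  ->  a_4 = 13/24
Truncated series: y(x) = -2 - x + (3/2) x^2 - x^3 + (13/24) x^4 + O(x^5).

a_0 = -2; a_1 = -1; a_2 = 3/2; a_3 = -1; a_4 = 13/24


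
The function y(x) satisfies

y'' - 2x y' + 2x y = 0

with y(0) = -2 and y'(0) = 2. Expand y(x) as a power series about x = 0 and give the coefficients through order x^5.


Ansatz: y(x) = sum_{n>=0} a_n x^n, so y'(x) = sum_{n>=1} n a_n x^(n-1) and y''(x) = sum_{n>=2} n(n-1) a_n x^(n-2).
Substitute into P(x) y'' + Q(x) y' + R(x) y = 0 with P(x) = 1, Q(x) = -2x, R(x) = 2x, and match powers of x.
Initial conditions: a_0 = -2, a_1 = 2.
Setting the coefficient of each power of x to zero and solving order by order (substituting the coefficients already found):
  x^0: 2 a_2 = 0  ->  a_2 = 0
  x^1: 6 a_3 - 2 a_1 + 2 a_0 = 0  ->  6 a_3 = 2 a_1 - 2 a_0 = 8  ->  a_3 = 4/3
  x^2: 12 a_4 - 4 a_2 + 2 a_1 = 0  ->  12 a_4 = 4 a_2 - 2 a_1 = -4  ->  a_4 = -1/3
  x^3: 20 a_5 - 6 a_3 + 2 a_2 = 0  ->  20 a_5 = 6 a_3 - 2 a_2 = 8  ->  a_5 = 2/5
Truncated series: y(x) = -2 + 2 x + (4/3) x^3 - (1/3) x^4 + (2/5) x^5 + O(x^6).

a_0 = -2; a_1 = 2; a_2 = 0; a_3 = 4/3; a_4 = -1/3; a_5 = 2/5


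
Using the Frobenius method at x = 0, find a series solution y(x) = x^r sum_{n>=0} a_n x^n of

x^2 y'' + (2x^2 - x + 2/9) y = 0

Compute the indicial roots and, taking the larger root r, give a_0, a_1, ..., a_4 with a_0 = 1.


Write in Frobenius form y'' + (p(x)/x) y' + (q(x)/x^2) y = 0:
  p(x) = 0,  q(x) = 2x^2 - x + 2/9.
Indicial equation: r(r-1) + (0) r + (2/9) = 0 -> roots r_1 = 2/3, r_2 = 1/3.
Take r = r_1 = 2/3. Let y(x) = x^r sum_{n>=0} a_n x^n with a_0 = 1.
Substitute y = x^r sum a_n x^n and match x^{r+n}. The recurrence is
  D(n) a_n - 1 a_{n-1} + 2 a_{n-2} = 0,  where D(n) = (r+n)(r+n-1) + (0)(r+n) + (2/9).
  a_n = [1 a_{n-1} - 2 a_{n-2}] / D(n).
Since the indicial polynomial factors as (r - r_1)(r - r_2), D(n) = (r_1 + n - r_1)(r_1 + n - r_2) = n(n + 1/3).
Evaluating step by step (a_0 = 1):
  n = 1: D(1) = 1(1 + 1/3) = 4/3; numerator = 1(1) = 1; a_1 = (1)/(4/3) = 3/4
  n = 2: D(2) = 2(2 + 1/3) = 14/3; numerator = 1(3/4) - 2(1) = -5/4; a_2 = (-5/4)/(14/3) = -15/56
  n = 3: D(3) = 3(3 + 1/3) = 10; numerator = 1(-15/56) - 2(3/4) = -99/56; a_3 = (-99/56)/(10) = -99/560
  n = 4: D(4) = 4(4 + 1/3) = 52/3; numerator = 1(-99/560) - 2(-15/56) = 201/560; a_4 = (201/560)/(52/3) = 603/29120

r = 2/3; a_0 = 1; a_1 = 3/4; a_2 = -15/56; a_3 = -99/560; a_4 = 603/29120
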